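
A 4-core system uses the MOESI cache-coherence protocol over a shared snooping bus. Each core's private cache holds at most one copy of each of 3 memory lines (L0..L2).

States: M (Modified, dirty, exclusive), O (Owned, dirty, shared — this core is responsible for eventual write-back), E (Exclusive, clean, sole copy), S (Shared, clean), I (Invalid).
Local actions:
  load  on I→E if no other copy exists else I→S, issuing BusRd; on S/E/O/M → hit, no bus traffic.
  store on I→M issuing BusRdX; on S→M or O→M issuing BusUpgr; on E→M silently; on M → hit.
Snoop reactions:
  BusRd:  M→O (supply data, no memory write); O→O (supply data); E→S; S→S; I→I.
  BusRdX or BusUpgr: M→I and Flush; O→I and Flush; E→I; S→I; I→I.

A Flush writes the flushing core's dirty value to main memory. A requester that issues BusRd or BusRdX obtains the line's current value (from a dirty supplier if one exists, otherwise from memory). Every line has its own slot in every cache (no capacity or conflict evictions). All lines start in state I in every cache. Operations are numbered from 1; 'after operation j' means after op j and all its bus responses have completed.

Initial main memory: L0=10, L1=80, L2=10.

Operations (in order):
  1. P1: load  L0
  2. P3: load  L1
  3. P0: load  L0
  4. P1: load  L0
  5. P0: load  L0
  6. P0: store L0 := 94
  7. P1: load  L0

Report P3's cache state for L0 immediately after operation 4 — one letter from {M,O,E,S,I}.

[1] P1: load  L0 | P0:I, P1:E(10), P2:I, P3:I | bus: BusRd
[2] P3: load  L1 | P0:I, P1:I, P2:I, P3:E(80) | bus: BusRd
[3] P0: load  L0 | P0:S(10), P1:S(10), P2:I, P3:I | bus: BusRd
[4] P1: load  L0 | P0:S(10), P1:S(10), P2:I, P3:I | bus: none
[5] P0: load  L0 | P0:S(10), P1:S(10), P2:I, P3:I | bus: none
[6] P0: store L0 := 94 | P0:M(94), P1:I, P2:I, P3:I | bus: BusUpgr
[7] P1: load  L0 | P0:O(94), P1:S(94), P2:I, P3:I | bus: BusRd

state = I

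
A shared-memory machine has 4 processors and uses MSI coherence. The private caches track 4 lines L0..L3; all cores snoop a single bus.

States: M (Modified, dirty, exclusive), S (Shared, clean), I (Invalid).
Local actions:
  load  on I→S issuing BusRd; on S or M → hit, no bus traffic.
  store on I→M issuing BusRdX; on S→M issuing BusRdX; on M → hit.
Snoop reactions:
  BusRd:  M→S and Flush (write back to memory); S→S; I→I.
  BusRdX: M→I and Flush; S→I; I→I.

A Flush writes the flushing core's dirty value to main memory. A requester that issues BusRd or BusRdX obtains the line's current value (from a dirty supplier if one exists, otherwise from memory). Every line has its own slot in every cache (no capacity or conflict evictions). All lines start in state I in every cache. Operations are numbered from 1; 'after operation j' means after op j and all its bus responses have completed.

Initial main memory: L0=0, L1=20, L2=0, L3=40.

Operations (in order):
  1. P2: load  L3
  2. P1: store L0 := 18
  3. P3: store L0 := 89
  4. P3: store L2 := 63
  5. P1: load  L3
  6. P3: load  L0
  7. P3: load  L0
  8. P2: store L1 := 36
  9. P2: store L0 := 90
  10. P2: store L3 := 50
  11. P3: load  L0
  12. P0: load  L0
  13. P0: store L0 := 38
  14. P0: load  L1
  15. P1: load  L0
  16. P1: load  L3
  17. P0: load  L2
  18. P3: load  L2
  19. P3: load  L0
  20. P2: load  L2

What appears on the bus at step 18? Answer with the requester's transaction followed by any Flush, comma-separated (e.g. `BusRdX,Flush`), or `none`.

bus = none

[1] P2: load  L3 | P0:I, P1:I, P2:S(40), P3:I | bus: BusRd
[2] P1: store L0 := 18 | P0:I, P1:M(18), P2:I, P3:I | bus: BusRdX
[3] P3: store L0 := 89 | P0:I, P1:I, P2:I, P3:M(89) | bus: BusRdX,Flush
[4] P3: store L2 := 63 | P0:I, P1:I, P2:I, P3:M(63) | bus: BusRdX
[5] P1: load  L3 | P0:I, P1:S(40), P2:S(40), P3:I | bus: BusRd
[6] P3: load  L0 | P0:I, P1:I, P2:I, P3:M(89) | bus: none
[7] P3: load  L0 | P0:I, P1:I, P2:I, P3:M(89) | bus: none
[8] P2: store L1 := 36 | P0:I, P1:I, P2:M(36), P3:I | bus: BusRdX
[9] P2: store L0 := 90 | P0:I, P1:I, P2:M(90), P3:I | bus: BusRdX,Flush
[10] P2: store L3 := 50 | P0:I, P1:I, P2:M(50), P3:I | bus: BusRdX
[11] P3: load  L0 | P0:I, P1:I, P2:S(90), P3:S(90) | bus: BusRd,Flush
[12] P0: load  L0 | P0:S(90), P1:I, P2:S(90), P3:S(90) | bus: BusRd
[13] P0: store L0 := 38 | P0:M(38), P1:I, P2:I, P3:I | bus: BusRdX
[14] P0: load  L1 | P0:S(36), P1:I, P2:S(36), P3:I | bus: BusRd,Flush
[15] P1: load  L0 | P0:S(38), P1:S(38), P2:I, P3:I | bus: BusRd,Flush
[16] P1: load  L3 | P0:I, P1:S(50), P2:S(50), P3:I | bus: BusRd,Flush
[17] P0: load  L2 | P0:S(63), P1:I, P2:I, P3:S(63) | bus: BusRd,Flush
[18] P3: load  L2 | P0:S(63), P1:I, P2:I, P3:S(63) | bus: none
[19] P3: load  L0 | P0:S(38), P1:S(38), P2:I, P3:S(38) | bus: BusRd
[20] P2: load  L2 | P0:S(63), P1:I, P2:S(63), P3:S(63) | bus: BusRd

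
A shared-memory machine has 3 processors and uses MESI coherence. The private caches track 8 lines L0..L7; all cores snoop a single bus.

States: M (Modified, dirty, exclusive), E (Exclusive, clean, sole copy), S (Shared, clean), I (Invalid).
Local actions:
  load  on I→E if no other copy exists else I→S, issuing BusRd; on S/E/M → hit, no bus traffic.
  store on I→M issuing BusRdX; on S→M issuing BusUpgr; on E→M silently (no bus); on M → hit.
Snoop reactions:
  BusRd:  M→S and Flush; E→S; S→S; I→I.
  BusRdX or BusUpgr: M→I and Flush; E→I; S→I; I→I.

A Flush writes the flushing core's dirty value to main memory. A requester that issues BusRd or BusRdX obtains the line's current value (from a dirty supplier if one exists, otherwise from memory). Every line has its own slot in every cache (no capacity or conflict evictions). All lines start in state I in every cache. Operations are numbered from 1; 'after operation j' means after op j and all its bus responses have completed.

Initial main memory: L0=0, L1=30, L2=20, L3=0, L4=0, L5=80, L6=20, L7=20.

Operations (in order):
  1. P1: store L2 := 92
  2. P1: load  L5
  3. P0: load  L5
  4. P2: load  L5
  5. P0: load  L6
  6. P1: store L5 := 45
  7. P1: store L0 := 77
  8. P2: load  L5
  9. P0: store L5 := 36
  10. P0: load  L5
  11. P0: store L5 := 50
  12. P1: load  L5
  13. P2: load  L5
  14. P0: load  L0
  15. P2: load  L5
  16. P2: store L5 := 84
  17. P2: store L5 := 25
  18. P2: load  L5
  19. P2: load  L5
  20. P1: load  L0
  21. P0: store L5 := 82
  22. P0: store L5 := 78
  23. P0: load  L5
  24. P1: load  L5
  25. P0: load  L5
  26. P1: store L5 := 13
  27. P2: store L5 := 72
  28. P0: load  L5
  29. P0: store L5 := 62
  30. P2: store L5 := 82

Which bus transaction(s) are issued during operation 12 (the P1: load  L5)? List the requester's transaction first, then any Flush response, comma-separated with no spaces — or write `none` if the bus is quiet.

step 1: P1: store L2 := 92  ⟶  IMI  (L2)  txn=BusRdX  M[L2]=20
step 2: P1: load  L5  ⟶  IEI  (L5)  txn=BusRd  M[L5]=80
step 3: P0: load  L5  ⟶  SSI  (L5)  txn=BusRd  M[L5]=80
step 4: P2: load  L5  ⟶  SSS  (L5)  txn=BusRd  M[L5]=80
step 5: P0: load  L6  ⟶  EII  (L6)  txn=BusRd  M[L6]=20
step 6: P1: store L5 := 45  ⟶  IMI  (L5)  txn=BusUpgr  M[L5]=80
step 7: P1: store L0 := 77  ⟶  IMI  (L0)  txn=BusRdX  M[L0]=0
step 8: P2: load  L5  ⟶  ISS  (L5)  txn=BusRd+Flush  M[L5]=45
step 9: P0: store L5 := 36  ⟶  MII  (L5)  txn=BusRdX  M[L5]=45
step 10: P0: load  L5  ⟶  MII  (L5)  txn=∅  M[L5]=45
step 11: P0: store L5 := 50  ⟶  MII  (L5)  txn=∅  M[L5]=45
step 12: P1: load  L5  ⟶  SSI  (L5)  txn=BusRd+Flush  M[L5]=50
step 13: P2: load  L5  ⟶  SSS  (L5)  txn=BusRd  M[L5]=50
step 14: P0: load  L0  ⟶  SSI  (L0)  txn=BusRd+Flush  M[L0]=77
step 15: P2: load  L5  ⟶  SSS  (L5)  txn=∅  M[L5]=50
step 16: P2: store L5 := 84  ⟶  IIM  (L5)  txn=BusUpgr  M[L5]=50
step 17: P2: store L5 := 25  ⟶  IIM  (L5)  txn=∅  M[L5]=50
step 18: P2: load  L5  ⟶  IIM  (L5)  txn=∅  M[L5]=50
step 19: P2: load  L5  ⟶  IIM  (L5)  txn=∅  M[L5]=50
step 20: P1: load  L0  ⟶  SSI  (L0)  txn=∅  M[L0]=77
step 21: P0: store L5 := 82  ⟶  MII  (L5)  txn=BusRdX+Flush  M[L5]=25
step 22: P0: store L5 := 78  ⟶  MII  (L5)  txn=∅  M[L5]=25
step 23: P0: load  L5  ⟶  MII  (L5)  txn=∅  M[L5]=25
step 24: P1: load  L5  ⟶  SSI  (L5)  txn=BusRd+Flush  M[L5]=78
step 25: P0: load  L5  ⟶  SSI  (L5)  txn=∅  M[L5]=78
step 26: P1: store L5 := 13  ⟶  IMI  (L5)  txn=BusUpgr  M[L5]=78
step 27: P2: store L5 := 72  ⟶  IIM  (L5)  txn=BusRdX+Flush  M[L5]=13
step 28: P0: load  L5  ⟶  SIS  (L5)  txn=BusRd+Flush  M[L5]=72
step 29: P0: store L5 := 62  ⟶  MII  (L5)  txn=BusUpgr  M[L5]=72
step 30: P2: store L5 := 82  ⟶  IIM  (L5)  txn=BusRdX+Flush  M[L5]=62

bus = BusRd,Flush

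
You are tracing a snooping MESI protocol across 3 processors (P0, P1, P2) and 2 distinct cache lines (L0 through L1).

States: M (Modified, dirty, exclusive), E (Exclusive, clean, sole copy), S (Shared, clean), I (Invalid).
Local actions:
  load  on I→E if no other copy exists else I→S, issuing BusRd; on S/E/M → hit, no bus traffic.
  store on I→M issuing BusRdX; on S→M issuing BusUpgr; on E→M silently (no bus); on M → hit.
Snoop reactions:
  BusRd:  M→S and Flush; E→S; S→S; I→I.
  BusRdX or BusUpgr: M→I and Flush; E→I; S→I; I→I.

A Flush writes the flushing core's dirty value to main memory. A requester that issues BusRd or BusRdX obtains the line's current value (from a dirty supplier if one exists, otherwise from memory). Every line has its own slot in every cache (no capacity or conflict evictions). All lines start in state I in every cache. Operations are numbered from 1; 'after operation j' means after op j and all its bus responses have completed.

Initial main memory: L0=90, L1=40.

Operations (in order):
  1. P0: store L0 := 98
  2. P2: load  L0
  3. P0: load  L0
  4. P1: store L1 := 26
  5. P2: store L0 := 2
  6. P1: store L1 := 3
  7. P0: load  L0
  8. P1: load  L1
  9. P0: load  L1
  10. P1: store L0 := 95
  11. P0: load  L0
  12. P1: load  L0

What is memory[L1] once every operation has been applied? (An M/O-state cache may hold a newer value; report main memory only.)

memory[L1] = 3

1. P0: store L0 := 98  bus=[BusRdX]  L0: P0=M P1=I P2=I  mem[L0]=90
2. P2: load  L0  bus=[BusRd,Flush]  L0: P0=S P1=I P2=S  mem[L0]=98
3. P0: load  L0  bus=[-]  L0: P0=S P1=I P2=S  mem[L0]=98
4. P1: store L1 := 26  bus=[BusRdX]  L1: P0=I P1=M P2=I  mem[L1]=40
5. P2: store L0 := 2  bus=[BusUpgr]  L0: P0=I P1=I P2=M  mem[L0]=98
6. P1: store L1 := 3  bus=[-]  L1: P0=I P1=M P2=I  mem[L1]=40
7. P0: load  L0  bus=[BusRd,Flush]  L0: P0=S P1=I P2=S  mem[L0]=2
8. P1: load  L1  bus=[-]  L1: P0=I P1=M P2=I  mem[L1]=40
9. P0: load  L1  bus=[BusRd,Flush]  L1: P0=S P1=S P2=I  mem[L1]=3
10. P1: store L0 := 95  bus=[BusRdX]  L0: P0=I P1=M P2=I  mem[L0]=2
11. P0: load  L0  bus=[BusRd,Flush]  L0: P0=S P1=S P2=I  mem[L0]=95
12. P1: load  L0  bus=[-]  L0: P0=S P1=S P2=I  mem[L0]=95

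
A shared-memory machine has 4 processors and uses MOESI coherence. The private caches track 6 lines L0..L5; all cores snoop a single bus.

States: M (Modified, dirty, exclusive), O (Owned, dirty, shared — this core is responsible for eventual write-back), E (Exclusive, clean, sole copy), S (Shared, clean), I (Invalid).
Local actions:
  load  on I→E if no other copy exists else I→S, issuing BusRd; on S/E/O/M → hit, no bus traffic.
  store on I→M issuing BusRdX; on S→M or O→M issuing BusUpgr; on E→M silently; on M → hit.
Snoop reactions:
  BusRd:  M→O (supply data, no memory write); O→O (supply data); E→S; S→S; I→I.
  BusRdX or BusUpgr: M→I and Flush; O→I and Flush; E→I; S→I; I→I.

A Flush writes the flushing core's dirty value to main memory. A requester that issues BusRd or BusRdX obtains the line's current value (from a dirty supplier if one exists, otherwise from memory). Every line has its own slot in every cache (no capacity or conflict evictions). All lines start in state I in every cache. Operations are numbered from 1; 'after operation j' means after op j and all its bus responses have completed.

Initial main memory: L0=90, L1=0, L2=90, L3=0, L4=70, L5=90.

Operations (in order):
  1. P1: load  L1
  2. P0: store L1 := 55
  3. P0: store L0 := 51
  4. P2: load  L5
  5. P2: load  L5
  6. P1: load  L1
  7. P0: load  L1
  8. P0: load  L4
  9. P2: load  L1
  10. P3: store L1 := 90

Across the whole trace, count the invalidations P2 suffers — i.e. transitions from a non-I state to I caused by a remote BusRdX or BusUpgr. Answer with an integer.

invalidations = 1

step 1: P1: load  L1  ⟶  IEII  (L1)  txn=BusRd  M[L1]=0
step 2: P0: store L1 := 55  ⟶  MIII  (L1)  txn=BusRdX  M[L1]=0
step 3: P0: store L0 := 51  ⟶  MIII  (L0)  txn=BusRdX  M[L0]=90
step 4: P2: load  L5  ⟶  IIEI  (L5)  txn=BusRd  M[L5]=90
step 5: P2: load  L5  ⟶  IIEI  (L5)  txn=∅  M[L5]=90
step 6: P1: load  L1  ⟶  OSII  (L1)  txn=BusRd  M[L1]=0
step 7: P0: load  L1  ⟶  OSII  (L1)  txn=∅  M[L1]=0
step 8: P0: load  L4  ⟶  EIII  (L4)  txn=BusRd  M[L4]=70
step 9: P2: load  L1  ⟶  OSSI  (L1)  txn=BusRd  M[L1]=0
step 10: P3: store L1 := 90  ⟶  IIIM  (L1)  txn=BusRdX+Flush  M[L1]=55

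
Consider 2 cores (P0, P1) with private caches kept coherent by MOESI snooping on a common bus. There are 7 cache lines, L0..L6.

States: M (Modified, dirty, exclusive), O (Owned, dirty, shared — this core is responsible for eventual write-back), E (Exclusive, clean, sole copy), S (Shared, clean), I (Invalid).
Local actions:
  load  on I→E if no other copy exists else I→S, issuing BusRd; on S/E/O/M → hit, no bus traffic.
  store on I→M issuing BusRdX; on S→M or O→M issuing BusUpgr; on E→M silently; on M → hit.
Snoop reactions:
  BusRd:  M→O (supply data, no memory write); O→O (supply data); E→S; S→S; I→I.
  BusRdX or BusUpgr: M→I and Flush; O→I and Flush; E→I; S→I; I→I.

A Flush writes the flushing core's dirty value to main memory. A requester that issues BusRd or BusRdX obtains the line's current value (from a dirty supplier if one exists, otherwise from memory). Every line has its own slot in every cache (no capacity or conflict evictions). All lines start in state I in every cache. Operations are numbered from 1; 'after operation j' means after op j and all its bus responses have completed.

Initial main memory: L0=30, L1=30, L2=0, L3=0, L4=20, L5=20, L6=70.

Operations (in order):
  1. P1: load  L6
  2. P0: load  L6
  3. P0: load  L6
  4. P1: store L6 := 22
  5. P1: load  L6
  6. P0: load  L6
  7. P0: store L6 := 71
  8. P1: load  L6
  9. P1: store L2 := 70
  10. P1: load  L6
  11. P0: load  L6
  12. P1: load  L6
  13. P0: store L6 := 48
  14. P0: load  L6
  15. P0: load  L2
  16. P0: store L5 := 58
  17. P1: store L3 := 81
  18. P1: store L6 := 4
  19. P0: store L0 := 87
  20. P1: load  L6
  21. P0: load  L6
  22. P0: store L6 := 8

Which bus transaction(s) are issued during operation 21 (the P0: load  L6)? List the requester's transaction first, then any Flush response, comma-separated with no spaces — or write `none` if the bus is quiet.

bus = BusRd

1. P1: load  L6  bus=[BusRd]  L6: P0=I P1=E  mem[L6]=70
2. P0: load  L6  bus=[BusRd]  L6: P0=S P1=S  mem[L6]=70
3. P0: load  L6  bus=[-]  L6: P0=S P1=S  mem[L6]=70
4. P1: store L6 := 22  bus=[BusUpgr]  L6: P0=I P1=M  mem[L6]=70
5. P1: load  L6  bus=[-]  L6: P0=I P1=M  mem[L6]=70
6. P0: load  L6  bus=[BusRd]  L6: P0=S P1=O  mem[L6]=70
7. P0: store L6 := 71  bus=[BusUpgr,Flush]  L6: P0=M P1=I  mem[L6]=22
8. P1: load  L6  bus=[BusRd]  L6: P0=O P1=S  mem[L6]=22
9. P1: store L2 := 70  bus=[BusRdX]  L2: P0=I P1=M  mem[L2]=0
10. P1: load  L6  bus=[-]  L6: P0=O P1=S  mem[L6]=22
11. P0: load  L6  bus=[-]  L6: P0=O P1=S  mem[L6]=22
12. P1: load  L6  bus=[-]  L6: P0=O P1=S  mem[L6]=22
13. P0: store L6 := 48  bus=[BusUpgr]  L6: P0=M P1=I  mem[L6]=22
14. P0: load  L6  bus=[-]  L6: P0=M P1=I  mem[L6]=22
15. P0: load  L2  bus=[BusRd]  L2: P0=S P1=O  mem[L2]=0
16. P0: store L5 := 58  bus=[BusRdX]  L5: P0=M P1=I  mem[L5]=20
17. P1: store L3 := 81  bus=[BusRdX]  L3: P0=I P1=M  mem[L3]=0
18. P1: store L6 := 4  bus=[BusRdX,Flush]  L6: P0=I P1=M  mem[L6]=48
19. P0: store L0 := 87  bus=[BusRdX]  L0: P0=M P1=I  mem[L0]=30
20. P1: load  L6  bus=[-]  L6: P0=I P1=M  mem[L6]=48
21. P0: load  L6  bus=[BusRd]  L6: P0=S P1=O  mem[L6]=48
22. P0: store L6 := 8  bus=[BusUpgr,Flush]  L6: P0=M P1=I  mem[L6]=4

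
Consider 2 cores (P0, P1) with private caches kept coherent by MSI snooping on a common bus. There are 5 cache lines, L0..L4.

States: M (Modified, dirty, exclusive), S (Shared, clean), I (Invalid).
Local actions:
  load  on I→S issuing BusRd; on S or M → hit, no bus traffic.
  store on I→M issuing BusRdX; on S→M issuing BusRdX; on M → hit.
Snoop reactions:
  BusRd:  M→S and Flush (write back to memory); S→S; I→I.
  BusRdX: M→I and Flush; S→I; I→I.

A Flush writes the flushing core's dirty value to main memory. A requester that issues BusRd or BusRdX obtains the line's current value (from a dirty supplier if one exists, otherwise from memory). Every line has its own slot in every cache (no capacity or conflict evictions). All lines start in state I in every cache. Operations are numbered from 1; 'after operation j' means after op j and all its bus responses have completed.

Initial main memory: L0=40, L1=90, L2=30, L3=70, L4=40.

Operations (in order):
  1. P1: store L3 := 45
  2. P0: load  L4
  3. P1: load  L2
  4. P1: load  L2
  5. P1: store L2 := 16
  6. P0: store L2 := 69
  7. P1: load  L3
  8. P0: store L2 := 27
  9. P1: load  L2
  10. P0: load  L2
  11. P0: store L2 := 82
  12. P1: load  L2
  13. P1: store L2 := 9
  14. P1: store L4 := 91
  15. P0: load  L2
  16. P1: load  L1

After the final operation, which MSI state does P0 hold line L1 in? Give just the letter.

state = I

  op1 P1: store L3 := 45 → I/M on L3; bus BusRdX; mem=70
  op2 P0: load  L4 → S/I on L4; bus BusRd; mem=40
  op3 P1: load  L2 → I/S on L2; bus BusRd; mem=30
  op4 P1: load  L2 → I/S on L2; bus (none); mem=30
  op5 P1: store L2 := 16 → I/M on L2; bus BusRdX; mem=30
  op6 P0: store L2 := 69 → M/I on L2; bus BusRdX Flush; mem=16
  op7 P1: load  L3 → I/M on L3; bus (none); mem=70
  op8 P0: store L2 := 27 → M/I on L2; bus (none); mem=16
  op9 P1: load  L2 → S/S on L2; bus BusRd Flush; mem=27
  op10 P0: load  L2 → S/S on L2; bus (none); mem=27
  op11 P0: store L2 := 82 → M/I on L2; bus BusRdX; mem=27
  op12 P1: load  L2 → S/S on L2; bus BusRd Flush; mem=82
  op13 P1: store L2 := 9 → I/M on L2; bus BusRdX; mem=82
  op14 P1: store L4 := 91 → I/M on L4; bus BusRdX; mem=40
  op15 P0: load  L2 → S/S on L2; bus BusRd Flush; mem=9
  op16 P1: load  L1 → I/S on L1; bus BusRd; mem=90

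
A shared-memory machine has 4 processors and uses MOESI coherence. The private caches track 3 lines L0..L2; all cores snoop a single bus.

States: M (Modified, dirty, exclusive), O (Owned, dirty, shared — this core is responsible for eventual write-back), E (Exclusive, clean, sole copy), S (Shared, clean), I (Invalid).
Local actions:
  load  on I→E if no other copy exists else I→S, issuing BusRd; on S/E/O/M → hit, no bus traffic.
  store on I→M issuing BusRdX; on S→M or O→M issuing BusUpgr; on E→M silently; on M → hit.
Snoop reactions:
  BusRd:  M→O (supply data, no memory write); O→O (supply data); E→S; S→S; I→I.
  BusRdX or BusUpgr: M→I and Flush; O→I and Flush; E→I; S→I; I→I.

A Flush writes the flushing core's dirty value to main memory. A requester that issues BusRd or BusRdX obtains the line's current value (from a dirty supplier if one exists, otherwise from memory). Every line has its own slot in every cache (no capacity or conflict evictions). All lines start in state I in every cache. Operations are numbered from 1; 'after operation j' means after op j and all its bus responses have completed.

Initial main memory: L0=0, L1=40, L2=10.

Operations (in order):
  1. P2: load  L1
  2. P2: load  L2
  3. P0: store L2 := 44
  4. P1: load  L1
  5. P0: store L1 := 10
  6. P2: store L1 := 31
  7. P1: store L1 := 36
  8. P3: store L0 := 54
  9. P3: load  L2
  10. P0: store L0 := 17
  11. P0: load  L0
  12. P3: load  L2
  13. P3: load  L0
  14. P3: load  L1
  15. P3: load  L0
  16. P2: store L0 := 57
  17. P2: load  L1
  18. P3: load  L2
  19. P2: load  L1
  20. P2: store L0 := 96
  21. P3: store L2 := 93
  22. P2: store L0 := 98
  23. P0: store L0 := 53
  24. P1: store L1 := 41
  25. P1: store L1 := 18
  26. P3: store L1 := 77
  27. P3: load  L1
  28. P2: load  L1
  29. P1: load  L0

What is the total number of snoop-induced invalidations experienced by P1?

invalidations = 2

1. P2: load  L1  bus=[BusRd]  L1: P0=I P1=I P2=E P3=I  mem[L1]=40
2. P2: load  L2  bus=[BusRd]  L2: P0=I P1=I P2=E P3=I  mem[L2]=10
3. P0: store L2 := 44  bus=[BusRdX]  L2: P0=M P1=I P2=I P3=I  mem[L2]=10
4. P1: load  L1  bus=[BusRd]  L1: P0=I P1=S P2=S P3=I  mem[L1]=40
5. P0: store L1 := 10  bus=[BusRdX]  L1: P0=M P1=I P2=I P3=I  mem[L1]=40
6. P2: store L1 := 31  bus=[BusRdX,Flush]  L1: P0=I P1=I P2=M P3=I  mem[L1]=10
7. P1: store L1 := 36  bus=[BusRdX,Flush]  L1: P0=I P1=M P2=I P3=I  mem[L1]=31
8. P3: store L0 := 54  bus=[BusRdX]  L0: P0=I P1=I P2=I P3=M  mem[L0]=0
9. P3: load  L2  bus=[BusRd]  L2: P0=O P1=I P2=I P3=S  mem[L2]=10
10. P0: store L0 := 17  bus=[BusRdX,Flush]  L0: P0=M P1=I P2=I P3=I  mem[L0]=54
11. P0: load  L0  bus=[-]  L0: P0=M P1=I P2=I P3=I  mem[L0]=54
12. P3: load  L2  bus=[-]  L2: P0=O P1=I P2=I P3=S  mem[L2]=10
13. P3: load  L0  bus=[BusRd]  L0: P0=O P1=I P2=I P3=S  mem[L0]=54
14. P3: load  L1  bus=[BusRd]  L1: P0=I P1=O P2=I P3=S  mem[L1]=31
15. P3: load  L0  bus=[-]  L0: P0=O P1=I P2=I P3=S  mem[L0]=54
16. P2: store L0 := 57  bus=[BusRdX,Flush]  L0: P0=I P1=I P2=M P3=I  mem[L0]=17
17. P2: load  L1  bus=[BusRd]  L1: P0=I P1=O P2=S P3=S  mem[L1]=31
18. P3: load  L2  bus=[-]  L2: P0=O P1=I P2=I P3=S  mem[L2]=10
19. P2: load  L1  bus=[-]  L1: P0=I P1=O P2=S P3=S  mem[L1]=31
20. P2: store L0 := 96  bus=[-]  L0: P0=I P1=I P2=M P3=I  mem[L0]=17
21. P3: store L2 := 93  bus=[BusUpgr,Flush]  L2: P0=I P1=I P2=I P3=M  mem[L2]=44
22. P2: store L0 := 98  bus=[-]  L0: P0=I P1=I P2=M P3=I  mem[L0]=17
23. P0: store L0 := 53  bus=[BusRdX,Flush]  L0: P0=M P1=I P2=I P3=I  mem[L0]=98
24. P1: store L1 := 41  bus=[BusUpgr]  L1: P0=I P1=M P2=I P3=I  mem[L1]=31
25. P1: store L1 := 18  bus=[-]  L1: P0=I P1=M P2=I P3=I  mem[L1]=31
26. P3: store L1 := 77  bus=[BusRdX,Flush]  L1: P0=I P1=I P2=I P3=M  mem[L1]=18
27. P3: load  L1  bus=[-]  L1: P0=I P1=I P2=I P3=M  mem[L1]=18
28. P2: load  L1  bus=[BusRd]  L1: P0=I P1=I P2=S P3=O  mem[L1]=18
29. P1: load  L0  bus=[BusRd]  L0: P0=O P1=S P2=I P3=I  mem[L0]=98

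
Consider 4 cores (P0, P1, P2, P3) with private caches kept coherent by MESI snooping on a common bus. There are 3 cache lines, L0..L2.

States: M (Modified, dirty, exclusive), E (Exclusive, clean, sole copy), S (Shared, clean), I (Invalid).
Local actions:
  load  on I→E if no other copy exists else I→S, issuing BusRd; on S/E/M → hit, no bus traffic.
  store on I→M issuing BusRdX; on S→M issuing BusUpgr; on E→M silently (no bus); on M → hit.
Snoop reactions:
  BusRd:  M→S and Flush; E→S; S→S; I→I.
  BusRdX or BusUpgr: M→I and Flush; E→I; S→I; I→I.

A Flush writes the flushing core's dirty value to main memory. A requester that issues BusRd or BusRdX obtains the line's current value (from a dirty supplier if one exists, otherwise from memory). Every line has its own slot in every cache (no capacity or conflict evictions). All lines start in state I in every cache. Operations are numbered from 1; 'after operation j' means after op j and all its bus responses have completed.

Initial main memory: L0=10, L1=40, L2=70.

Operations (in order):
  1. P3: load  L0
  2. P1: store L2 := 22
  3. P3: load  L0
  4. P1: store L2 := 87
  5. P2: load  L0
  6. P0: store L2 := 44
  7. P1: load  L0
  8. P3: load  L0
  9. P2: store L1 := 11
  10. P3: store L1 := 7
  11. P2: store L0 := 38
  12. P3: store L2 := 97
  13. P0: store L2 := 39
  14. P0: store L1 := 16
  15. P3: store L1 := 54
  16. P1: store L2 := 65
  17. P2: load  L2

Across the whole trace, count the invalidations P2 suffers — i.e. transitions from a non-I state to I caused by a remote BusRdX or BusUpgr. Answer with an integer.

[1] P3: load  L0 | P0:I, P1:I, P2:I, P3:E(10) | bus: BusRd
[2] P1: store L2 := 22 | P0:I, P1:M(22), P2:I, P3:I | bus: BusRdX
[3] P3: load  L0 | P0:I, P1:I, P2:I, P3:E(10) | bus: none
[4] P1: store L2 := 87 | P0:I, P1:M(87), P2:I, P3:I | bus: none
[5] P2: load  L0 | P0:I, P1:I, P2:S(10), P3:S(10) | bus: BusRd
[6] P0: store L2 := 44 | P0:M(44), P1:I, P2:I, P3:I | bus: BusRdX,Flush
[7] P1: load  L0 | P0:I, P1:S(10), P2:S(10), P3:S(10) | bus: BusRd
[8] P3: load  L0 | P0:I, P1:S(10), P2:S(10), P3:S(10) | bus: none
[9] P2: store L1 := 11 | P0:I, P1:I, P2:M(11), P3:I | bus: BusRdX
[10] P3: store L1 := 7 | P0:I, P1:I, P2:I, P3:M(7) | bus: BusRdX,Flush
[11] P2: store L0 := 38 | P0:I, P1:I, P2:M(38), P3:I | bus: BusUpgr
[12] P3: store L2 := 97 | P0:I, P1:I, P2:I, P3:M(97) | bus: BusRdX,Flush
[13] P0: store L2 := 39 | P0:M(39), P1:I, P2:I, P3:I | bus: BusRdX,Flush
[14] P0: store L1 := 16 | P0:M(16), P1:I, P2:I, P3:I | bus: BusRdX,Flush
[15] P3: store L1 := 54 | P0:I, P1:I, P2:I, P3:M(54) | bus: BusRdX,Flush
[16] P1: store L2 := 65 | P0:I, P1:M(65), P2:I, P3:I | bus: BusRdX,Flush
[17] P2: load  L2 | P0:I, P1:S(65), P2:S(65), P3:I | bus: BusRd,Flush

invalidations = 1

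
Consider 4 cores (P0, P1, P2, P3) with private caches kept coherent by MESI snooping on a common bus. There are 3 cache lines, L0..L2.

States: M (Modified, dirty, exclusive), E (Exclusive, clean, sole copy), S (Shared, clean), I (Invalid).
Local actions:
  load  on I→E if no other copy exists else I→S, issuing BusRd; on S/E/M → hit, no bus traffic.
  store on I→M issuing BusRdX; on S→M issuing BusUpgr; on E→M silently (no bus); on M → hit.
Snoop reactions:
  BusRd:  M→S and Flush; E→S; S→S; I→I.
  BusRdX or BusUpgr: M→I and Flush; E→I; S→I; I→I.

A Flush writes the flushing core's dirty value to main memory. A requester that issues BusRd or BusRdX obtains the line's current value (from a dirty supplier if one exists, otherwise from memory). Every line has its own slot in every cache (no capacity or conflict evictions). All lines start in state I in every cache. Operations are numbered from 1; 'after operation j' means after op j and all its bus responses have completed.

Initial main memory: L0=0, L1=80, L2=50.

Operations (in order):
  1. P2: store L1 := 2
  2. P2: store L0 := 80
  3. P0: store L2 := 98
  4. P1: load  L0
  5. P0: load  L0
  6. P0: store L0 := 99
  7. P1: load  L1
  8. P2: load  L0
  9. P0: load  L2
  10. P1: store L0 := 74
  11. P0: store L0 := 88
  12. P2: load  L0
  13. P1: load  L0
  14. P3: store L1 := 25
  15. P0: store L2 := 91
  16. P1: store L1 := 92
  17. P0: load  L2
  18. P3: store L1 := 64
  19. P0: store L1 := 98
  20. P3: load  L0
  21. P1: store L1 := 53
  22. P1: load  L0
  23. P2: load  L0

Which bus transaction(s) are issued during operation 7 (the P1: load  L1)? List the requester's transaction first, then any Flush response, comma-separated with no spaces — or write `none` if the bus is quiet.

bus = BusRd,Flush

1. P2: store L1 := 2  bus=[BusRdX]  L1: P0=I P1=I P2=M P3=I  mem[L1]=80
2. P2: store L0 := 80  bus=[BusRdX]  L0: P0=I P1=I P2=M P3=I  mem[L0]=0
3. P0: store L2 := 98  bus=[BusRdX]  L2: P0=M P1=I P2=I P3=I  mem[L2]=50
4. P1: load  L0  bus=[BusRd,Flush]  L0: P0=I P1=S P2=S P3=I  mem[L0]=80
5. P0: load  L0  bus=[BusRd]  L0: P0=S P1=S P2=S P3=I  mem[L0]=80
6. P0: store L0 := 99  bus=[BusUpgr]  L0: P0=M P1=I P2=I P3=I  mem[L0]=80
7. P1: load  L1  bus=[BusRd,Flush]  L1: P0=I P1=S P2=S P3=I  mem[L1]=2
8. P2: load  L0  bus=[BusRd,Flush]  L0: P0=S P1=I P2=S P3=I  mem[L0]=99
9. P0: load  L2  bus=[-]  L2: P0=M P1=I P2=I P3=I  mem[L2]=50
10. P1: store L0 := 74  bus=[BusRdX]  L0: P0=I P1=M P2=I P3=I  mem[L0]=99
11. P0: store L0 := 88  bus=[BusRdX,Flush]  L0: P0=M P1=I P2=I P3=I  mem[L0]=74
12. P2: load  L0  bus=[BusRd,Flush]  L0: P0=S P1=I P2=S P3=I  mem[L0]=88
13. P1: load  L0  bus=[BusRd]  L0: P0=S P1=S P2=S P3=I  mem[L0]=88
14. P3: store L1 := 25  bus=[BusRdX]  L1: P0=I P1=I P2=I P3=M  mem[L1]=2
15. P0: store L2 := 91  bus=[-]  L2: P0=M P1=I P2=I P3=I  mem[L2]=50
16. P1: store L1 := 92  bus=[BusRdX,Flush]  L1: P0=I P1=M P2=I P3=I  mem[L1]=25
17. P0: load  L2  bus=[-]  L2: P0=M P1=I P2=I P3=I  mem[L2]=50
18. P3: store L1 := 64  bus=[BusRdX,Flush]  L1: P0=I P1=I P2=I P3=M  mem[L1]=92
19. P0: store L1 := 98  bus=[BusRdX,Flush]  L1: P0=M P1=I P2=I P3=I  mem[L1]=64
20. P3: load  L0  bus=[BusRd]  L0: P0=S P1=S P2=S P3=S  mem[L0]=88
21. P1: store L1 := 53  bus=[BusRdX,Flush]  L1: P0=I P1=M P2=I P3=I  mem[L1]=98
22. P1: load  L0  bus=[-]  L0: P0=S P1=S P2=S P3=S  mem[L0]=88
23. P2: load  L0  bus=[-]  L0: P0=S P1=S P2=S P3=S  mem[L0]=88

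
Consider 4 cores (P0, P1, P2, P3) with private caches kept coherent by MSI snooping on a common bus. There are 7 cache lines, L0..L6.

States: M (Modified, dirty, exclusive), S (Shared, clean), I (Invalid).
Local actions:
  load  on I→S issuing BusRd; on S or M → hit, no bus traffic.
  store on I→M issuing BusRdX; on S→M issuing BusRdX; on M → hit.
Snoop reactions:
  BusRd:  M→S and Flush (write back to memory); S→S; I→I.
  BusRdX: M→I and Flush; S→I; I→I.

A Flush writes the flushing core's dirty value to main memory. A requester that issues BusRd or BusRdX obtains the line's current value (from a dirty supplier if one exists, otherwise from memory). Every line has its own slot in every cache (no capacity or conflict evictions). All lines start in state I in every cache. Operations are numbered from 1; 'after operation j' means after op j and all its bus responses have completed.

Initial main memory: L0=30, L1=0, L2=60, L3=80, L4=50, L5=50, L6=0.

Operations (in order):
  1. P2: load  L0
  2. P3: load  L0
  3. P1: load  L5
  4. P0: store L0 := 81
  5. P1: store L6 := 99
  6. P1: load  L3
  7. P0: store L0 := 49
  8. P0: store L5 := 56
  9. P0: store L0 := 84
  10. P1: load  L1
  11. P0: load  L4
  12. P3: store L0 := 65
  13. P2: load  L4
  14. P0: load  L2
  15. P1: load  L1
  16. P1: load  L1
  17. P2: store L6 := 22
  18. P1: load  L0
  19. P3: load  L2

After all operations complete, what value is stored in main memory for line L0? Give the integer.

memory[L0] = 65

step 1: P2: load  L0  ⟶  IISI  (L0)  txn=BusRd  M[L0]=30
step 2: P3: load  L0  ⟶  IISS  (L0)  txn=BusRd  M[L0]=30
step 3: P1: load  L5  ⟶  ISII  (L5)  txn=BusRd  M[L5]=50
step 4: P0: store L0 := 81  ⟶  MIII  (L0)  txn=BusRdX  M[L0]=30
step 5: P1: store L6 := 99  ⟶  IMII  (L6)  txn=BusRdX  M[L6]=0
step 6: P1: load  L3  ⟶  ISII  (L3)  txn=BusRd  M[L3]=80
step 7: P0: store L0 := 49  ⟶  MIII  (L0)  txn=∅  M[L0]=30
step 8: P0: store L5 := 56  ⟶  MIII  (L5)  txn=BusRdX  M[L5]=50
step 9: P0: store L0 := 84  ⟶  MIII  (L0)  txn=∅  M[L0]=30
step 10: P1: load  L1  ⟶  ISII  (L1)  txn=BusRd  M[L1]=0
step 11: P0: load  L4  ⟶  SIII  (L4)  txn=BusRd  M[L4]=50
step 12: P3: store L0 := 65  ⟶  IIIM  (L0)  txn=BusRdX+Flush  M[L0]=84
step 13: P2: load  L4  ⟶  SISI  (L4)  txn=BusRd  M[L4]=50
step 14: P0: load  L2  ⟶  SIII  (L2)  txn=BusRd  M[L2]=60
step 15: P1: load  L1  ⟶  ISII  (L1)  txn=∅  M[L1]=0
step 16: P1: load  L1  ⟶  ISII  (L1)  txn=∅  M[L1]=0
step 17: P2: store L6 := 22  ⟶  IIMI  (L6)  txn=BusRdX+Flush  M[L6]=99
step 18: P1: load  L0  ⟶  ISIS  (L0)  txn=BusRd+Flush  M[L0]=65
step 19: P3: load  L2  ⟶  SIIS  (L2)  txn=BusRd  M[L2]=60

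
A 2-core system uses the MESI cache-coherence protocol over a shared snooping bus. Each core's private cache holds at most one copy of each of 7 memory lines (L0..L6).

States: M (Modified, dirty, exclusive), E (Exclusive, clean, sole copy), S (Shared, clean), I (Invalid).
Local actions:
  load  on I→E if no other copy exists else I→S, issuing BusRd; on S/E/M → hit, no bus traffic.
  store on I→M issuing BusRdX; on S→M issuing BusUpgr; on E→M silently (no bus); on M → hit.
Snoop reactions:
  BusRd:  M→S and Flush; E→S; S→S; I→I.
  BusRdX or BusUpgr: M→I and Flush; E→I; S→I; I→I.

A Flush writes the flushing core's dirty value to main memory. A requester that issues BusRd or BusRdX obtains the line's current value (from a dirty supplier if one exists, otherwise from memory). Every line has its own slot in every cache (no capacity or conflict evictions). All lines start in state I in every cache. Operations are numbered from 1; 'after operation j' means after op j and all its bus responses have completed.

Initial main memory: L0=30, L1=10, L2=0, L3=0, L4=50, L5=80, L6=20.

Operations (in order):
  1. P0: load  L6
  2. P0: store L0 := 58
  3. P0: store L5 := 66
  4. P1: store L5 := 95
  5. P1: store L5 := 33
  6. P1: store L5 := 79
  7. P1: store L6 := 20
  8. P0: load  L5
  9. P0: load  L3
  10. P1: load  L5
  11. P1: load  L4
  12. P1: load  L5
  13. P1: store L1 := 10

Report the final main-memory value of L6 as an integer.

1. P0: load  L6  bus=[BusRd]  L6: P0=E P1=I  mem[L6]=20
2. P0: store L0 := 58  bus=[BusRdX]  L0: P0=M P1=I  mem[L0]=30
3. P0: store L5 := 66  bus=[BusRdX]  L5: P0=M P1=I  mem[L5]=80
4. P1: store L5 := 95  bus=[BusRdX,Flush]  L5: P0=I P1=M  mem[L5]=66
5. P1: store L5 := 33  bus=[-]  L5: P0=I P1=M  mem[L5]=66
6. P1: store L5 := 79  bus=[-]  L5: P0=I P1=M  mem[L5]=66
7. P1: store L6 := 20  bus=[BusRdX]  L6: P0=I P1=M  mem[L6]=20
8. P0: load  L5  bus=[BusRd,Flush]  L5: P0=S P1=S  mem[L5]=79
9. P0: load  L3  bus=[BusRd]  L3: P0=E P1=I  mem[L3]=0
10. P1: load  L5  bus=[-]  L5: P0=S P1=S  mem[L5]=79
11. P1: load  L4  bus=[BusRd]  L4: P0=I P1=E  mem[L4]=50
12. P1: load  L5  bus=[-]  L5: P0=S P1=S  mem[L5]=79
13. P1: store L1 := 10  bus=[BusRdX]  L1: P0=I P1=M  mem[L1]=10

memory[L6] = 20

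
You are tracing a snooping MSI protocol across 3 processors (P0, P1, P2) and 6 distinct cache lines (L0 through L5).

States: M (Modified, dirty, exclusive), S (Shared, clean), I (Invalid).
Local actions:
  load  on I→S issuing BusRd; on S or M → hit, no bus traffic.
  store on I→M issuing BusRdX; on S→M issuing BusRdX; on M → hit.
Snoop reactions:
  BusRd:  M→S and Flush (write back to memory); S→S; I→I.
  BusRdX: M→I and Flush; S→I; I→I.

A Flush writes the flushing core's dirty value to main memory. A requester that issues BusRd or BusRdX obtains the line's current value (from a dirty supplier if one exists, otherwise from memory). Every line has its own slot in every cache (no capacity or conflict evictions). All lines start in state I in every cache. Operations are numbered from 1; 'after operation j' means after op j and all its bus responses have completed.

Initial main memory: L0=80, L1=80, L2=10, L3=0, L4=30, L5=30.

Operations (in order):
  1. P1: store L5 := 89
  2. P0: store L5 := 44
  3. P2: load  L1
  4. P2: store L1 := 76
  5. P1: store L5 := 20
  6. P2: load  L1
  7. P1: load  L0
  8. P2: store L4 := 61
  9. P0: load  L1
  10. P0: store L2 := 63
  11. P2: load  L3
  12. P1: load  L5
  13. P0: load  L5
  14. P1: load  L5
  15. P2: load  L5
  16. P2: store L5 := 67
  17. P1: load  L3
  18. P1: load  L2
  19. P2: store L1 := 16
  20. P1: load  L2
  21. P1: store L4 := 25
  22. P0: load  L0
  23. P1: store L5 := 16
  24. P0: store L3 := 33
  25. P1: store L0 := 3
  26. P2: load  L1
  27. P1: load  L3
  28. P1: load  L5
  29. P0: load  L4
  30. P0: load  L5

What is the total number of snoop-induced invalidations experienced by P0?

invalidations = 4

[1] P1: store L5 := 89 | P0:I, P1:M(89), P2:I | bus: BusRdX
[2] P0: store L5 := 44 | P0:M(44), P1:I, P2:I | bus: BusRdX,Flush
[3] P2: load  L1 | P0:I, P1:I, P2:S(80) | bus: BusRd
[4] P2: store L1 := 76 | P0:I, P1:I, P2:M(76) | bus: BusRdX
[5] P1: store L5 := 20 | P0:I, P1:M(20), P2:I | bus: BusRdX,Flush
[6] P2: load  L1 | P0:I, P1:I, P2:M(76) | bus: none
[7] P1: load  L0 | P0:I, P1:S(80), P2:I | bus: BusRd
[8] P2: store L4 := 61 | P0:I, P1:I, P2:M(61) | bus: BusRdX
[9] P0: load  L1 | P0:S(76), P1:I, P2:S(76) | bus: BusRd,Flush
[10] P0: store L2 := 63 | P0:M(63), P1:I, P2:I | bus: BusRdX
[11] P2: load  L3 | P0:I, P1:I, P2:S(0) | bus: BusRd
[12] P1: load  L5 | P0:I, P1:M(20), P2:I | bus: none
[13] P0: load  L5 | P0:S(20), P1:S(20), P2:I | bus: BusRd,Flush
[14] P1: load  L5 | P0:S(20), P1:S(20), P2:I | bus: none
[15] P2: load  L5 | P0:S(20), P1:S(20), P2:S(20) | bus: BusRd
[16] P2: store L5 := 67 | P0:I, P1:I, P2:M(67) | bus: BusRdX
[17] P1: load  L3 | P0:I, P1:S(0), P2:S(0) | bus: BusRd
[18] P1: load  L2 | P0:S(63), P1:S(63), P2:I | bus: BusRd,Flush
[19] P2: store L1 := 16 | P0:I, P1:I, P2:M(16) | bus: BusRdX
[20] P1: load  L2 | P0:S(63), P1:S(63), P2:I | bus: none
[21] P1: store L4 := 25 | P0:I, P1:M(25), P2:I | bus: BusRdX,Flush
[22] P0: load  L0 | P0:S(80), P1:S(80), P2:I | bus: BusRd
[23] P1: store L5 := 16 | P0:I, P1:M(16), P2:I | bus: BusRdX,Flush
[24] P0: store L3 := 33 | P0:M(33), P1:I, P2:I | bus: BusRdX
[25] P1: store L0 := 3 | P0:I, P1:M(3), P2:I | bus: BusRdX
[26] P2: load  L1 | P0:I, P1:I, P2:M(16) | bus: none
[27] P1: load  L3 | P0:S(33), P1:S(33), P2:I | bus: BusRd,Flush
[28] P1: load  L5 | P0:I, P1:M(16), P2:I | bus: none
[29] P0: load  L4 | P0:S(25), P1:S(25), P2:I | bus: BusRd,Flush
[30] P0: load  L5 | P0:S(16), P1:S(16), P2:I | bus: BusRd,Flush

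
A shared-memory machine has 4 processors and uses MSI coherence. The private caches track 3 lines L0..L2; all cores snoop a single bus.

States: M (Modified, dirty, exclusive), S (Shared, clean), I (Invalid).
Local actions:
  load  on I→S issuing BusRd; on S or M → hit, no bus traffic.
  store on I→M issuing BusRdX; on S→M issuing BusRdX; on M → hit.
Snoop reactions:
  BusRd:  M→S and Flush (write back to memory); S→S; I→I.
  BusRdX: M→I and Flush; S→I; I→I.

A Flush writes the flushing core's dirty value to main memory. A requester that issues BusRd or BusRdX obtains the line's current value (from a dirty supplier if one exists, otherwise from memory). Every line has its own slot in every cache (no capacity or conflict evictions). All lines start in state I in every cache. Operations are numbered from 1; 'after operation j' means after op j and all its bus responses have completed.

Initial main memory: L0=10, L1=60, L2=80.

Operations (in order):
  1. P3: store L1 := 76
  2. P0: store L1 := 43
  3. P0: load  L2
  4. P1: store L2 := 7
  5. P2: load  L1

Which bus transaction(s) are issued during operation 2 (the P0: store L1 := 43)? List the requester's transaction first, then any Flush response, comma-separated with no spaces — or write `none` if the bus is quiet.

step 1: P3: store L1 := 76  ⟶  IIIM  (L1)  txn=BusRdX  M[L1]=60
step 2: P0: store L1 := 43  ⟶  MIII  (L1)  txn=BusRdX+Flush  M[L1]=76
step 3: P0: load  L2  ⟶  SIII  (L2)  txn=BusRd  M[L2]=80
step 4: P1: store L2 := 7  ⟶  IMII  (L2)  txn=BusRdX  M[L2]=80
step 5: P2: load  L1  ⟶  SISI  (L1)  txn=BusRd+Flush  M[L1]=43

bus = BusRdX,Flush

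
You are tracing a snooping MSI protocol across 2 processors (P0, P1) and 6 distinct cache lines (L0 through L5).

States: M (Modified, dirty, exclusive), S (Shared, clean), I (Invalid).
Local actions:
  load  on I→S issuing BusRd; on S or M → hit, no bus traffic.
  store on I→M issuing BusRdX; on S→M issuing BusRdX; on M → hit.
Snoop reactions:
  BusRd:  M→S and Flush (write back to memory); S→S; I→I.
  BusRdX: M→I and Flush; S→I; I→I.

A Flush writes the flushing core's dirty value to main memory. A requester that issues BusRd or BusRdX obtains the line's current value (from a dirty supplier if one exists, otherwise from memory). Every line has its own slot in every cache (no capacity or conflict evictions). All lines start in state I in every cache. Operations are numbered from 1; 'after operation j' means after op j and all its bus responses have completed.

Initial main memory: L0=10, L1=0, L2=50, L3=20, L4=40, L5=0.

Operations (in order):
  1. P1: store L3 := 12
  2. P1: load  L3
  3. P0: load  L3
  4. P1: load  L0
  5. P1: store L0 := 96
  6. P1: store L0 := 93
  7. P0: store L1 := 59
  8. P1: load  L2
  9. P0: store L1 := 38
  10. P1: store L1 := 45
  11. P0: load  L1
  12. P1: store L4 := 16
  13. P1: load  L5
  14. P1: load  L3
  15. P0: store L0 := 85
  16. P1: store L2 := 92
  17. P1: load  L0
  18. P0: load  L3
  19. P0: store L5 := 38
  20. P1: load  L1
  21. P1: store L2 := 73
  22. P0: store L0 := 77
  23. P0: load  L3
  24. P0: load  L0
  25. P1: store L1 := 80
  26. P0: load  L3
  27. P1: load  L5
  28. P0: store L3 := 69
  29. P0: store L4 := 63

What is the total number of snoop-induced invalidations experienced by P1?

invalidations = 5

step 1: P1: store L3 := 12  ⟶  IM  (L3)  txn=BusRdX  M[L3]=20
step 2: P1: load  L3  ⟶  IM  (L3)  txn=∅  M[L3]=20
step 3: P0: load  L3  ⟶  SS  (L3)  txn=BusRd+Flush  M[L3]=12
step 4: P1: load  L0  ⟶  IS  (L0)  txn=BusRd  M[L0]=10
step 5: P1: store L0 := 96  ⟶  IM  (L0)  txn=BusRdX  M[L0]=10
step 6: P1: store L0 := 93  ⟶  IM  (L0)  txn=∅  M[L0]=10
step 7: P0: store L1 := 59  ⟶  MI  (L1)  txn=BusRdX  M[L1]=0
step 8: P1: load  L2  ⟶  IS  (L2)  txn=BusRd  M[L2]=50
step 9: P0: store L1 := 38  ⟶  MI  (L1)  txn=∅  M[L1]=0
step 10: P1: store L1 := 45  ⟶  IM  (L1)  txn=BusRdX+Flush  M[L1]=38
step 11: P0: load  L1  ⟶  SS  (L1)  txn=BusRd+Flush  M[L1]=45
step 12: P1: store L4 := 16  ⟶  IM  (L4)  txn=BusRdX  M[L4]=40
step 13: P1: load  L5  ⟶  IS  (L5)  txn=BusRd  M[L5]=0
step 14: P1: load  L3  ⟶  SS  (L3)  txn=∅  M[L3]=12
step 15: P0: store L0 := 85  ⟶  MI  (L0)  txn=BusRdX+Flush  M[L0]=93
step 16: P1: store L2 := 92  ⟶  IM  (L2)  txn=BusRdX  M[L2]=50
step 17: P1: load  L0  ⟶  SS  (L0)  txn=BusRd+Flush  M[L0]=85
step 18: P0: load  L3  ⟶  SS  (L3)  txn=∅  M[L3]=12
step 19: P0: store L5 := 38  ⟶  MI  (L5)  txn=BusRdX  M[L5]=0
step 20: P1: load  L1  ⟶  SS  (L1)  txn=∅  M[L1]=45
step 21: P1: store L2 := 73  ⟶  IM  (L2)  txn=∅  M[L2]=50
step 22: P0: store L0 := 77  ⟶  MI  (L0)  txn=BusRdX  M[L0]=85
step 23: P0: load  L3  ⟶  SS  (L3)  txn=∅  M[L3]=12
step 24: P0: load  L0  ⟶  MI  (L0)  txn=∅  M[L0]=85
step 25: P1: store L1 := 80  ⟶  IM  (L1)  txn=BusRdX  M[L1]=45
step 26: P0: load  L3  ⟶  SS  (L3)  txn=∅  M[L3]=12
step 27: P1: load  L5  ⟶  SS  (L5)  txn=BusRd+Flush  M[L5]=38
step 28: P0: store L3 := 69  ⟶  MI  (L3)  txn=BusRdX  M[L3]=12
step 29: P0: store L4 := 63  ⟶  MI  (L4)  txn=BusRdX+Flush  M[L4]=16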